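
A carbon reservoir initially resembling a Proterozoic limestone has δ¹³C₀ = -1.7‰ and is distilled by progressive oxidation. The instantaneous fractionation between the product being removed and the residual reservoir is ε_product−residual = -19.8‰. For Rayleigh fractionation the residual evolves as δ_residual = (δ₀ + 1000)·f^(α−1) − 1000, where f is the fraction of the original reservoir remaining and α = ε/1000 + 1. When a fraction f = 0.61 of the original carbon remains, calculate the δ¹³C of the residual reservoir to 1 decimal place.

Rayleigh residual: δ_res = (δ₀ + 1000)·f^(α−1) − 1000
α = ε/1000 + 1 = 0.98020, so α − 1 = -0.01980
f^(α−1) = 0.61^(-0.01980) = 1.009835
δ_res = (-1.7 + 1000) × 1.009835 − 1000 = 1008.118 − 1000 = 8.12‰

8.1‰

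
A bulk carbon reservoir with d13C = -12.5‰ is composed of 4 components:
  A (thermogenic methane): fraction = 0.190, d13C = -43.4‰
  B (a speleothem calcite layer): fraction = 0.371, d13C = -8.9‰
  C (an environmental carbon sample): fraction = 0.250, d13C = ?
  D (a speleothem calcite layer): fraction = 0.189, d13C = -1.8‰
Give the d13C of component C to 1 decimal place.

-2.4‰

Isotope mass balance: δ_bulk = Σ fᵢ·δᵢ.
-12.5 = 0.190×(-43.4) + 0.371×(-8.9) + 0.250×δ_C + 0.189×(-1.8)
0.250·δ_C = -12.5 − (-11.888) = -0.612
δ_C = -0.612 / 0.250 = -2.45‰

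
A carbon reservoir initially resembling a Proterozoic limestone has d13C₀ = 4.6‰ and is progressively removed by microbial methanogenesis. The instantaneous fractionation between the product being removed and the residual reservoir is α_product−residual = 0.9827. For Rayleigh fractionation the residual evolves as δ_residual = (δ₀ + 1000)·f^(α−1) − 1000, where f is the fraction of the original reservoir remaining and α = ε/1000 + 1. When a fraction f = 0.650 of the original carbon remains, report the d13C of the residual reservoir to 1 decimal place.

12.1‰

Rayleigh residual: δ_res = (δ₀ + 1000)·f^(α−1) − 1000
α − 1 = -0.01730
f^(α−1) = 0.650^(-0.01730) = 1.007480
δ_res = (4.6 + 1000) × 1.007480 − 1000 = 1012.115 − 1000 = 12.11‰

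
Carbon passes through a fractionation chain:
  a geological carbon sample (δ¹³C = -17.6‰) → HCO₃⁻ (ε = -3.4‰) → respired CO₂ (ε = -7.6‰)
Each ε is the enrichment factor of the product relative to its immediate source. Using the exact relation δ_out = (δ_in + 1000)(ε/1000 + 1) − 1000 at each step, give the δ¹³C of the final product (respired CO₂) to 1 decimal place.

step 1: δ = (-17.60 + 1000)·(-3.4/1000 + 1) − 1000 = -20.94‰
step 2: δ = (-20.94 + 1000)·(-7.6/1000 + 1) − 1000 = -28.38‰

-28.4‰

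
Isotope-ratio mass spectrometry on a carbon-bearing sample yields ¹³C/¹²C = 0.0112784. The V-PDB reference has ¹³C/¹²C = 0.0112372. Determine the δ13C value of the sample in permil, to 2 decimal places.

3.67 permil

δ13C = (R_sample / R_standard − 1) × 1000
R_sample / R_standard = 0.0112784 / 0.0112372 = 1.003666
δ13C = (1.003666 − 1) × 1000 = 3.666 permil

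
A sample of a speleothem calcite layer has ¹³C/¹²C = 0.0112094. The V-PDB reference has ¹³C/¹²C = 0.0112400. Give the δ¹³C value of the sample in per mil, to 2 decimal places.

-2.72 per mil

δ¹³C = (R_sample / R_standard − 1) × 1000
R_sample / R_standard = 0.0112094 / 0.0112400 = 0.997278
δ¹³C = (0.997278 − 1) × 1000 = -2.722 per mil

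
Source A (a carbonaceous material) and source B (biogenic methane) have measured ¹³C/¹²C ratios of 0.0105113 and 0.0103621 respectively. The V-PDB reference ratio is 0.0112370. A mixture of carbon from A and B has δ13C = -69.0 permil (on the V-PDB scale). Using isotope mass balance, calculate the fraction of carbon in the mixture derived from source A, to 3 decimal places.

0.667

δ_A = (0.0105113/0.0112370 − 1)×1000 = (0.935419 − 1)×1000 = -64.581 permil
δ_B = (0.0103621/0.0112370 − 1)×1000 = (0.922141 − 1)×1000 = -77.859 permil
f_A = (δ_mix − δ_B)/(δ_A − δ_B) = (-69.0 − (-77.859))/(-64.581 − (-77.859))
f_A = 8.859 / 13.278 = 0.6672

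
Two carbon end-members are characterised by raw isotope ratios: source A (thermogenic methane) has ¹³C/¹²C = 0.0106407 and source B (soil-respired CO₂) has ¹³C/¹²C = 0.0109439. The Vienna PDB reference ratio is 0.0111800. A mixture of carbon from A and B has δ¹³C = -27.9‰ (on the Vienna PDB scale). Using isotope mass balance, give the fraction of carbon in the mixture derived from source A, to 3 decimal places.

0.250

δ_A = (0.0106407/0.0111800 − 1)×1000 = (0.951762 − 1)×1000 = -48.238‰
δ_B = (0.0109439/0.0111800 − 1)×1000 = (0.978882 − 1)×1000 = -21.118‰
f_A = (δ_mix − δ_B)/(δ_A − δ_B) = (-27.9 − (-21.118))/(-48.238 − (-21.118))
f_A = -6.782 / -27.120 = 0.2501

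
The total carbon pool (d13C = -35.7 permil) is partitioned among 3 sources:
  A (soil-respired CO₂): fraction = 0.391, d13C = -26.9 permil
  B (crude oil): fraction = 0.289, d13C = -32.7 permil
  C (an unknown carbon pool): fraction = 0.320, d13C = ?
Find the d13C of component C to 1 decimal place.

Isotope mass balance: δ_bulk = Σ fᵢ·δᵢ.
-35.7 = 0.391×(-26.9) + 0.289×(-32.7) + 0.320×δ_C
0.320·δ_C = -35.7 − (-19.968) = -15.732
δ_C = -15.732 / 0.320 = -49.16 permil

-49.2 permil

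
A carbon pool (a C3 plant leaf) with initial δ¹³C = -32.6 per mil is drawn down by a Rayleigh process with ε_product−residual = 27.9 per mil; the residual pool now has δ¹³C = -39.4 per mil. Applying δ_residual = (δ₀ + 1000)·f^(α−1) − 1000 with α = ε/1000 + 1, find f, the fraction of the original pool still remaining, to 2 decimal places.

α − 1 = ε/1000 = 0.0279
(δ_res + 1000)/(δ₀ + 1000) = (-39.4 + 1000)/(-32.6 + 1000) = 960.6/967.4 = 0.992971
f = 0.992971^(1/0.0279) = exp(ln(0.992971)/0.0279) = exp(-0.00705/0.0279)
f = exp(-0.2528) = 0.7766

0.78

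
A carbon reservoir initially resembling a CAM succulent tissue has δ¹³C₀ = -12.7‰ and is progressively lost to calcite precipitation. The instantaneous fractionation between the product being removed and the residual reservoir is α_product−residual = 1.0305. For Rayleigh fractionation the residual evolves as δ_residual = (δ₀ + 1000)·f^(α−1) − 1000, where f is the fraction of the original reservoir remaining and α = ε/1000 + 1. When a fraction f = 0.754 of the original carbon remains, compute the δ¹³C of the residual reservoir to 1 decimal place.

Rayleigh residual: δ_res = (δ₀ + 1000)·f^(α−1) − 1000
α − 1 = 0.03050
f^(α−1) = 0.754^(0.03050) = 0.991425
δ_res = (-12.7 + 1000) × 0.991425 − 1000 = 978.834 − 1000 = -21.17‰

-21.2‰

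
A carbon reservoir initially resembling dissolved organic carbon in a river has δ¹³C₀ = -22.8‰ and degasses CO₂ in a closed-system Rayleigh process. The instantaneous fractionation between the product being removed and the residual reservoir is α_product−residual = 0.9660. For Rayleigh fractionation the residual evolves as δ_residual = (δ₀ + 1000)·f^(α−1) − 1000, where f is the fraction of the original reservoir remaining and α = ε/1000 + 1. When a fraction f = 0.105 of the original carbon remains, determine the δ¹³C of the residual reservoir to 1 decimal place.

55.0‰

Rayleigh residual: δ_res = (δ₀ + 1000)·f^(α−1) − 1000
α − 1 = -0.03400
f^(α−1) = 0.105^(-0.03400) = 1.079641
δ_res = (-22.8 + 1000) × 1.079641 − 1000 = 1055.026 − 1000 = 55.03‰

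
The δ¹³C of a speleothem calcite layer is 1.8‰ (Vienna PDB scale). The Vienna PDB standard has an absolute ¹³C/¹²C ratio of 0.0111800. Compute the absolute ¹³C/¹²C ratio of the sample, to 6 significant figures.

R_sample = R_standard × (δ¹³C/1000 + 1)
R_sample = 0.0111800 × (1.8/1000 + 1) = 0.0111800 × 1.001800
R_sample = 0.0112001

0.0112001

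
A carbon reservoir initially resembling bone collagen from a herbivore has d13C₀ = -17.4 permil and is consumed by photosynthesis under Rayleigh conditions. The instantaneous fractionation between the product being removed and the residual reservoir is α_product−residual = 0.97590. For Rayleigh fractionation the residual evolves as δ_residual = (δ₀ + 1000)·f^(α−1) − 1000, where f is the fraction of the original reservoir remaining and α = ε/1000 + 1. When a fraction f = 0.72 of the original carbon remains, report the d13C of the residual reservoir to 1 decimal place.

-9.6 permil

Rayleigh residual: δ_res = (δ₀ + 1000)·f^(α−1) − 1000
α − 1 = -0.02410
f^(α−1) = 0.72^(-0.02410) = 1.007948
δ_res = (-17.4 + 1000) × 1.007948 − 1000 = 990.410 − 1000 = -9.59 permil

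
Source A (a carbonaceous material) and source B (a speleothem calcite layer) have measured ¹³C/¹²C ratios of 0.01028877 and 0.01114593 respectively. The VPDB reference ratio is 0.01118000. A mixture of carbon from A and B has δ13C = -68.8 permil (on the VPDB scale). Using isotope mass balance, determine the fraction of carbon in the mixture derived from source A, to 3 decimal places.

0.858

δ_A = (0.01028877/0.01118000 − 1)×1000 = (0.920284 − 1)×1000 = -79.716 permil
δ_B = (0.01114593/0.01118000 − 1)×1000 = (0.996953 − 1)×1000 = -3.047 permil
f_A = (δ_mix − δ_B)/(δ_A − δ_B) = (-68.8 − (-3.047))/(-79.716 − (-3.047))
f_A = -65.753 / -76.669 = 0.8576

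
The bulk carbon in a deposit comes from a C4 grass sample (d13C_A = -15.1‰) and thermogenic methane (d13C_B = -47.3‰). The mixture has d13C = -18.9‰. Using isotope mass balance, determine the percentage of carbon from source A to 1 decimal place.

δ_mix = f_A·δ_A + (1 − f_A)·δ_B  ⇒  f_A = (δ_mix − δ_B)/(δ_A − δ_B)
f_A = (-18.9 − (-47.3)) / (-15.1 − (-47.3))
f_A = 28.4 / 32.2 = 0.8820

88.2%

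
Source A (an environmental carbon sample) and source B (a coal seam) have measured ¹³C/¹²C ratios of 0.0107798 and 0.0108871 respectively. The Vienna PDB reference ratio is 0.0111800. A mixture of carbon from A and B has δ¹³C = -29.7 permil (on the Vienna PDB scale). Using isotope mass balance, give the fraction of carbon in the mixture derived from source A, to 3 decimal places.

δ_A = (0.0107798/0.0111800 − 1)×1000 = (0.964204 − 1)×1000 = -35.796 permil
δ_B = (0.0108871/0.0111800 − 1)×1000 = (0.973801 − 1)×1000 = -26.199 permil
f_A = (δ_mix − δ_B)/(δ_A − δ_B) = (-29.7 − (-26.199))/(-35.796 − (-26.199))
f_A = -3.501 / -9.597 = 0.3648

0.365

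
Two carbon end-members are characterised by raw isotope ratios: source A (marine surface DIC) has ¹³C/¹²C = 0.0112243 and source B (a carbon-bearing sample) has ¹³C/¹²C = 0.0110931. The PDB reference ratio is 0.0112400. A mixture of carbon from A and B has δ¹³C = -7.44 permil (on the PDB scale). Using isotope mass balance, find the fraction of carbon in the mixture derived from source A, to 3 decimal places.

δ_A = (0.0112243/0.0112400 − 1)×1000 = (0.998603 − 1)×1000 = -1.397 permil
δ_B = (0.0110931/0.0112400 − 1)×1000 = (0.986931 − 1)×1000 = -13.069 permil
f_A = (δ_mix − δ_B)/(δ_A − δ_B) = (-7.44 − (-13.069))/(-1.397 − (-13.069))
f_A = 5.629 / 11.673 = 0.4823

0.482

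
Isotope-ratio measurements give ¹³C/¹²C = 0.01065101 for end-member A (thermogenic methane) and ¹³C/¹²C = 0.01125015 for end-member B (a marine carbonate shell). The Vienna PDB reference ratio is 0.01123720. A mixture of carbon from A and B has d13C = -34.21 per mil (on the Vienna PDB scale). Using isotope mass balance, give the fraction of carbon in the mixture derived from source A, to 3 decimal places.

δ_A = (0.01065101/0.01123720 − 1)×1000 = (0.947835 − 1)×1000 = -52.165 per mil
δ_B = (0.01125015/0.01123720 − 1)×1000 = (1.001152 − 1)×1000 = 1.152 per mil
f_A = (δ_mix − δ_B)/(δ_A − δ_B) = (-34.21 − (1.152))/(-52.165 − (1.152))
f_A = -35.362 / -53.318 = 0.6632

0.663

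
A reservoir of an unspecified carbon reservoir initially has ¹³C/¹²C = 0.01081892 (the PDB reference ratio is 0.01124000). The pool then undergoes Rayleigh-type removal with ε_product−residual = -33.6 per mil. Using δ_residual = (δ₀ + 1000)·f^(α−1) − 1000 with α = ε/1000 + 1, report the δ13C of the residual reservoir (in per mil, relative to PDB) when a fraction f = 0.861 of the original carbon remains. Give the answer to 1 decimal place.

-32.6 per mil

δ₀ = (0.01081892/0.01124000 − 1)×1000 = (0.962537 − 1)×1000 = -37.463 per mil
α − 1 = ε/1000 = -0.0336
f^(α−1) = 0.861^(-0.0336) = 1.005041
δ_res = (-37.463 + 1000) × 1.005041 − 1000 = 967.390 − 1000 = -32.61 per mil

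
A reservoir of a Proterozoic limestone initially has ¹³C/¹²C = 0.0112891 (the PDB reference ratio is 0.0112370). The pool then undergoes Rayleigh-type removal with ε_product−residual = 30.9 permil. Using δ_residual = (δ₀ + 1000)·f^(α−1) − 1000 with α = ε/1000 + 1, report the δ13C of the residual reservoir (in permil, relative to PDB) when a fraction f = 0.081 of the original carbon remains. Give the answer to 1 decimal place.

-70.4 permil

δ₀ = (0.0112891/0.0112370 − 1)×1000 = (1.004636 − 1)×1000 = 4.636 permil
α − 1 = ε/1000 = 0.0309
f^(α−1) = 0.081^(0.0309) = 0.925278
δ_res = (4.636 + 1000) × 0.925278 − 1000 = 929.568 − 1000 = -70.43 permil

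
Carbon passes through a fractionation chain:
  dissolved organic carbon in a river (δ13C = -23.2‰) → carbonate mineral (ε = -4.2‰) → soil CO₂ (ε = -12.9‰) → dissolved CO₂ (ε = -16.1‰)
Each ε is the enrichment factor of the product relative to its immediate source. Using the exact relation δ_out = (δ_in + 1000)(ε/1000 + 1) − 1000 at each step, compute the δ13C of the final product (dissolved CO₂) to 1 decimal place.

step 1: δ = (-23.20 + 1000)·(-4.2/1000 + 1) − 1000 = -27.30‰
step 2: δ = (-27.30 + 1000)·(-12.9/1000 + 1) − 1000 = -39.85‰
step 3: δ = (-39.85 + 1000)·(-16.1/1000 + 1) − 1000 = -55.31‰

-55.3‰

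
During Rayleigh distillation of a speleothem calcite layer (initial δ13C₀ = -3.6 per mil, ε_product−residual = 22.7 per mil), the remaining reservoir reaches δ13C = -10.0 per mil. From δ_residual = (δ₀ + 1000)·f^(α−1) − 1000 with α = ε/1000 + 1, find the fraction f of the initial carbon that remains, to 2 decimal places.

0.75

α − 1 = ε/1000 = 0.0227
(δ_res + 1000)/(δ₀ + 1000) = (-10.0 + 1000)/(-3.6 + 1000) = 990.0/996.4 = 0.993577
f = 0.993577^(1/0.0227) = exp(ln(0.993577)/0.0227) = exp(-0.00644/0.0227)
f = exp(-0.2839) = 0.7529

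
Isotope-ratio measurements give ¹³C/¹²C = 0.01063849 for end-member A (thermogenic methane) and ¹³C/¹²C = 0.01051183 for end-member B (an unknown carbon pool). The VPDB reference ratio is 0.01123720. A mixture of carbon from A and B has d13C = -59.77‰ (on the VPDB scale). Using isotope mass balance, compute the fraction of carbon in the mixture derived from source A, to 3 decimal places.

δ_A = (0.01063849/0.01123720 − 1)×1000 = (0.946721 − 1)×1000 = -53.279‰
δ_B = (0.01051183/0.01123720 − 1)×1000 = (0.935449 − 1)×1000 = -64.551‰
f_A = (δ_mix − δ_B)/(δ_A − δ_B) = (-59.77 − (-64.551))/(-53.279 − (-64.551))
f_A = 4.781 / 11.271 = 0.4241

0.424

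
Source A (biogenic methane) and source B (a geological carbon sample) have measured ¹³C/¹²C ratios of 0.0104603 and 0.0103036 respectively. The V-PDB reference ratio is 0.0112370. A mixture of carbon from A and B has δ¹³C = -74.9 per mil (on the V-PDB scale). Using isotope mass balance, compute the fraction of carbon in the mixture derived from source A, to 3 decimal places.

δ_A = (0.0104603/0.0112370 − 1)×1000 = (0.930880 − 1)×1000 = -69.120 per mil
δ_B = (0.0103036/0.0112370 − 1)×1000 = (0.916935 − 1)×1000 = -83.065 per mil
f_A = (δ_mix − δ_B)/(δ_A − δ_B) = (-74.9 − (-83.065))/(-69.120 − (-83.065))
f_A = 8.165 / 13.945 = 0.5855

0.586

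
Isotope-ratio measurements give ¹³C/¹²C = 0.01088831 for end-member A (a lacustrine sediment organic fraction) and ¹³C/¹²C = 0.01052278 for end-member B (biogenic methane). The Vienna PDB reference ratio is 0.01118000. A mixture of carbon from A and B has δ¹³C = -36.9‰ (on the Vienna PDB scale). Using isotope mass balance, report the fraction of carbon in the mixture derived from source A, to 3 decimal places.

0.669

δ_A = (0.01088831/0.01118000 − 1)×1000 = (0.973910 − 1)×1000 = -26.090‰
δ_B = (0.01052278/0.01118000 − 1)×1000 = (0.941215 − 1)×1000 = -58.785‰
f_A = (δ_mix − δ_B)/(δ_A − δ_B) = (-36.9 − (-58.785))/(-26.090 − (-58.785))
f_A = 21.885 / 32.695 = 0.6694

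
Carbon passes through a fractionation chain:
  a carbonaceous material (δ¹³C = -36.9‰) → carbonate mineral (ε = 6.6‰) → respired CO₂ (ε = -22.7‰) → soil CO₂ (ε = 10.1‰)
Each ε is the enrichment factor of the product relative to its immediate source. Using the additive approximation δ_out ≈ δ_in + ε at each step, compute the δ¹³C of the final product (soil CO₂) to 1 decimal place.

-42.9‰

step 1: δ ≈ -36.9 + (6.6) = -30.3‰
step 2: δ ≈ -30.3 + (-22.7) = -53.0‰
step 3: δ ≈ -53.0 + (10.1) = -42.9‰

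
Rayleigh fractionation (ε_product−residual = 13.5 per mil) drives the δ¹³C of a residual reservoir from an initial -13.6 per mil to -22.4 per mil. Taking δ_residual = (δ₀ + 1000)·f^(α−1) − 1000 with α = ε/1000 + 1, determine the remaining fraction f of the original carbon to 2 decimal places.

α − 1 = ε/1000 = 0.0135
(δ_res + 1000)/(δ₀ + 1000) = (-22.4 + 1000)/(-13.6 + 1000) = 977.6/986.4 = 0.991079
f = 0.991079^(1/0.0135) = exp(ln(0.991079)/0.0135) = exp(-0.00896/0.0135)
f = exp(-0.6638) = 0.5149

0.51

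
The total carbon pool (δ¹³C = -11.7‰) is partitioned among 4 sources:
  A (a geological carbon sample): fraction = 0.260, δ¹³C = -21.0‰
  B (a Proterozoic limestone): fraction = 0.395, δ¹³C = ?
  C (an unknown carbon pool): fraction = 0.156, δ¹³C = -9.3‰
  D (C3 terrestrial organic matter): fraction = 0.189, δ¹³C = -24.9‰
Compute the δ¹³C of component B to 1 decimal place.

Isotope mass balance: δ_bulk = Σ fᵢ·δᵢ.
-11.7 = 0.260×(-21.0) + 0.395×δ_B + 0.156×(-9.3) + 0.189×(-24.9)
0.395·δ_B = -11.7 − (-11.617) = -0.083
δ_B = -0.083 / 0.395 = -0.21‰

-0.2‰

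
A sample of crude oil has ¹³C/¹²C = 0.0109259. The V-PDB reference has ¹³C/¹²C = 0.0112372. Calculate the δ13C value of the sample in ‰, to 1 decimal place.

δ13C = (R_sample / R_standard − 1) × 1000
R_sample / R_standard = 0.0109259 / 0.0112372 = 0.972297
δ13C = (0.972297 − 1) × 1000 = -27.70‰

-27.7‰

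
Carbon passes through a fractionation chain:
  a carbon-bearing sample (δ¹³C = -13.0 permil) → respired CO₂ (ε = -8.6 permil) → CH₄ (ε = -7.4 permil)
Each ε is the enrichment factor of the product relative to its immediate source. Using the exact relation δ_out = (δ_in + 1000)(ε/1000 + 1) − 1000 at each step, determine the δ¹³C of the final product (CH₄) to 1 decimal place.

step 1: δ = (-13.00 + 1000)·(-8.6/1000 + 1) − 1000 = -21.49 permil
step 2: δ = (-21.49 + 1000)·(-7.4/1000 + 1) − 1000 = -28.73 permil

-28.7 permil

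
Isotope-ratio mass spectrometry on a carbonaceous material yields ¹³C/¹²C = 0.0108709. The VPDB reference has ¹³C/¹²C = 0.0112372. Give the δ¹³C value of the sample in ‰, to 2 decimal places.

-32.60‰

δ¹³C = (R_sample / R_standard − 1) × 1000
R_sample / R_standard = 0.0108709 / 0.0112372 = 0.967403
δ¹³C = (0.967403 − 1) × 1000 = -32.597‰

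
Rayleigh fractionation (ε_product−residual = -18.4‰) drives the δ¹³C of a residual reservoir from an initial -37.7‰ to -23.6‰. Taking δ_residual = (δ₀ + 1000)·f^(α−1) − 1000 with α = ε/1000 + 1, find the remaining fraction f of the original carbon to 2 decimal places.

α − 1 = ε/1000 = -0.0184
(δ_res + 1000)/(δ₀ + 1000) = (-23.6 + 1000)/(-37.7 + 1000) = 976.4/962.3 = 1.014652
f = 1.014652^(1/-0.0184) = exp(ln(1.014652)/-0.0184) = exp(0.01455/-0.0184)
f = exp(-0.7905) = 0.4536

0.45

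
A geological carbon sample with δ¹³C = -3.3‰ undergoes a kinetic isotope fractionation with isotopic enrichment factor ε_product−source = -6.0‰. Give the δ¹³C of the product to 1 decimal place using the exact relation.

Exactly, δ_product = (δ_source + 1000)·(ε/1000 + 1) − 1000.
δ_product = (-3.3 + 1000) × (-6.0/1000 + 1) − 1000
δ_product = -9.28‰

-9.3‰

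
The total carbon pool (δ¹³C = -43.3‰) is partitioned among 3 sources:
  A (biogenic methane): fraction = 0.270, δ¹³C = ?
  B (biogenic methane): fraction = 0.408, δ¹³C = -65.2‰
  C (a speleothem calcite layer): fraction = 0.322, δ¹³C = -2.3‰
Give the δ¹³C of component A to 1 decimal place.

-59.1‰

Isotope mass balance: δ_bulk = Σ fᵢ·δᵢ.
-43.3 = 0.270×δ_A + 0.408×(-65.2) + 0.322×(-2.3)
0.270·δ_A = -43.3 − (-27.342) = -15.958
δ_A = -15.958 / 0.270 = -59.10‰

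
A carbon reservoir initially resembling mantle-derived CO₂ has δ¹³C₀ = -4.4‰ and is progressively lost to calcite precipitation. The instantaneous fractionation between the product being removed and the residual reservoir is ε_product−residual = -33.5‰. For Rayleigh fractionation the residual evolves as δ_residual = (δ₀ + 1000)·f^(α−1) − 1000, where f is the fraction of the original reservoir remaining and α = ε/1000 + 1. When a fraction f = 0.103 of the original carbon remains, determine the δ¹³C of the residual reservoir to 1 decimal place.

74.4‰

Rayleigh residual: δ_res = (δ₀ + 1000)·f^(α−1) − 1000
α = ε/1000 + 1 = 0.96650, so α − 1 = -0.03350
f^(α−1) = 0.103^(-0.03350) = 1.079121
δ_res = (-4.4 + 1000) × 1.079121 − 1000 = 1074.372 − 1000 = 74.37‰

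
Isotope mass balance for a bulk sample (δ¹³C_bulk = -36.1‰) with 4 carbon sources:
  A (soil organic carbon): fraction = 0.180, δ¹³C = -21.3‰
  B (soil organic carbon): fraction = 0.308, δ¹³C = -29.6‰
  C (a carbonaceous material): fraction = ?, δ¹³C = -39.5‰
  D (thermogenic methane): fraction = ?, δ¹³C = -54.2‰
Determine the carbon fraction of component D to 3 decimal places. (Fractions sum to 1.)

Let f_D and f_C be the unknown fractions; fractions sum to 1 so f_D + f_C = 0.512.
Mass balance: Σ fᵢ·δᵢ = δ_bulk ⇒ f_D·(-54.2) + f_C·(-39.5) = -36.1 − (-12.951) = -23.149
Substitute f_C = 0.512 − f_D:
f_D·(-54.2 − -39.5) = -23.149 − 0.512×(-39.5) = -2.925
f_D = -2.925 / -14.7 = 0.1990

0.199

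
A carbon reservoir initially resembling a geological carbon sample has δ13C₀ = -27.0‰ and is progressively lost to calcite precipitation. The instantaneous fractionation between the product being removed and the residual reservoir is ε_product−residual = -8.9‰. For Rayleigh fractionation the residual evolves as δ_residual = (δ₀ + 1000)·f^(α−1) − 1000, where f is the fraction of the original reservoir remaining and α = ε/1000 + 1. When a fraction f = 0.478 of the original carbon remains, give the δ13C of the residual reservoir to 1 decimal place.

Rayleigh residual: δ_res = (δ₀ + 1000)·f^(α−1) − 1000
α = ε/1000 + 1 = 0.99110, so α − 1 = -0.00890
f^(α−1) = 0.478^(-0.00890) = 1.006591
δ_res = (-27.0 + 1000) × 1.006591 − 1000 = 979.413 − 1000 = -20.59‰

-20.6‰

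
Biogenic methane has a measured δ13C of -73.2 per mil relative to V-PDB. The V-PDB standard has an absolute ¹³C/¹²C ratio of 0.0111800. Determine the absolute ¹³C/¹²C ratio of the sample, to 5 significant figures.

R_sample = R_standard × (δ13C/1000 + 1)
R_sample = 0.0111800 × (-73.2/1000 + 1) = 0.0111800 × 0.926800
R_sample = 0.0103616

0.010362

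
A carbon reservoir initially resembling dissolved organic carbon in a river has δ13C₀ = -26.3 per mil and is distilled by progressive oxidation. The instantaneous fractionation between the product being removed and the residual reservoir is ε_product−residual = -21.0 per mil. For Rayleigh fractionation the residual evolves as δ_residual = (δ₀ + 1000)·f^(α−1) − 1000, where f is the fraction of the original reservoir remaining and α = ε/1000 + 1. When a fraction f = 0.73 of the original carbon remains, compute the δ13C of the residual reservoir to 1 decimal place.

-19.8 per mil

Rayleigh residual: δ_res = (δ₀ + 1000)·f^(α−1) − 1000
α = ε/1000 + 1 = 0.97900, so α − 1 = -0.02100
f^(α−1) = 0.73^(-0.02100) = 1.006631
δ_res = (-26.3 + 1000) × 1.006631 − 1000 = 980.156 − 1000 = -19.84 per mil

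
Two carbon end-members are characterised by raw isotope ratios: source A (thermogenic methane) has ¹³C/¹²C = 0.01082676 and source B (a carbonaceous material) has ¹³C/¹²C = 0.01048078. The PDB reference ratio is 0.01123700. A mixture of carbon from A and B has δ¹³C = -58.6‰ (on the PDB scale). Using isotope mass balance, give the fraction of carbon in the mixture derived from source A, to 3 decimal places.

0.282

δ_A = (0.01082676/0.01123700 − 1)×1000 = (0.963492 − 1)×1000 = -36.508‰
δ_B = (0.01048078/0.01123700 − 1)×1000 = (0.932703 − 1)×1000 = -67.297‰
f_A = (δ_mix − δ_B)/(δ_A − δ_B) = (-58.6 − (-67.297))/(-36.508 − (-67.297))
f_A = 8.697 / 30.789 = 0.2825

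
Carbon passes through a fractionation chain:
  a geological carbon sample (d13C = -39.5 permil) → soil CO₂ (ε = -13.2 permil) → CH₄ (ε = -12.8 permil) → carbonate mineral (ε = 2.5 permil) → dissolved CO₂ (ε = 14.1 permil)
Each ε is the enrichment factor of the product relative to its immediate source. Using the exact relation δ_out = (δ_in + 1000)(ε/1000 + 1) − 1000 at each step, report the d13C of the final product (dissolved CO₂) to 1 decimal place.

-48.7 permil

step 1: δ = (-39.50 + 1000)·(-13.2/1000 + 1) − 1000 = -52.18 permil
step 2: δ = (-52.18 + 1000)·(-12.8/1000 + 1) − 1000 = -64.31 permil
step 3: δ = (-64.31 + 1000)·(2.5/1000 + 1) − 1000 = -61.97 permil
step 4: δ = (-61.97 + 1000)·(14.1/1000 + 1) − 1000 = -48.75 permil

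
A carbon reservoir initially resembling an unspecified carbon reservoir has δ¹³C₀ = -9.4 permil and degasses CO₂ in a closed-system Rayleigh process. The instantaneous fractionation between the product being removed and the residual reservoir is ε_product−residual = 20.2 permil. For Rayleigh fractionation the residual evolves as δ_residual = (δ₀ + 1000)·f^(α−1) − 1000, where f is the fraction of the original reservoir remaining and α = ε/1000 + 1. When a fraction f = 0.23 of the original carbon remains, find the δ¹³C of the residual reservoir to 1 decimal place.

Rayleigh residual: δ_res = (δ₀ + 1000)·f^(α−1) − 1000
α = ε/1000 + 1 = 1.02020, so α − 1 = 0.02020
f^(α−1) = 0.23^(0.02020) = 0.970749
δ_res = (-9.4 + 1000) × 0.970749 − 1000 = 961.624 − 1000 = -38.38 permil

-38.4 permil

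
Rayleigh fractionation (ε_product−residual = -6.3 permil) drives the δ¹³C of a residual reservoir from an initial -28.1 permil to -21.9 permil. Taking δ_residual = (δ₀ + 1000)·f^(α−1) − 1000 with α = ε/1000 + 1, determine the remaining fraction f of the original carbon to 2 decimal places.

0.36

α − 1 = ε/1000 = -0.0063
(δ_res + 1000)/(δ₀ + 1000) = (-21.9 + 1000)/(-28.1 + 1000) = 978.1/971.9 = 1.006379
f = 1.006379^(1/-0.0063) = exp(ln(1.006379)/-0.0063) = exp(0.00636/-0.0063)
f = exp(-1.0094) = 0.3645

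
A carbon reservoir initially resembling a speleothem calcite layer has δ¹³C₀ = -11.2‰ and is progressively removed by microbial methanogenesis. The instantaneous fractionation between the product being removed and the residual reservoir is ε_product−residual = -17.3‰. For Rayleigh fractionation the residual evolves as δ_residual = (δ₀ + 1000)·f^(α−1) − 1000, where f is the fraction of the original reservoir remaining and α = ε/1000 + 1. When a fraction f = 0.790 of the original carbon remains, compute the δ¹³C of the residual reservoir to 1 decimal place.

Rayleigh residual: δ_res = (δ₀ + 1000)·f^(α−1) − 1000
α = ε/1000 + 1 = 0.98270, so α − 1 = -0.01730
f^(α−1) = 0.790^(-0.01730) = 1.004086
δ_res = (-11.2 + 1000) × 1.004086 − 1000 = 992.841 − 1000 = -7.16‰

-7.2‰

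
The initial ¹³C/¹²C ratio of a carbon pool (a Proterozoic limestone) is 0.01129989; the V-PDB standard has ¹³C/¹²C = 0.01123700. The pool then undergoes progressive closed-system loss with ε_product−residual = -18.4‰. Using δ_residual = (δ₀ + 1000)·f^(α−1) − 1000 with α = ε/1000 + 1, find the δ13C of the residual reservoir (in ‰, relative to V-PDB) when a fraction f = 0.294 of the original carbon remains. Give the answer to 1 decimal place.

28.5‰

δ₀ = (0.01129989/0.01123700 − 1)×1000 = (1.005597 − 1)×1000 = 5.597‰
α − 1 = ε/1000 = -0.0184
f^(α−1) = 0.294^(-0.0184) = 1.022780
δ_res = (5.597 + 1000) × 1.022780 − 1000 = 1028.505 − 1000 = 28.50‰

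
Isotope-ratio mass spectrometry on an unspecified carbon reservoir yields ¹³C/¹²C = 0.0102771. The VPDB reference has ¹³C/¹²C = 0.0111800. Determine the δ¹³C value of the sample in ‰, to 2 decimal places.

-80.76‰

δ¹³C = (R_sample / R_standard − 1) × 1000
R_sample / R_standard = 0.0102771 / 0.0111800 = 0.919240
δ¹³C = (0.919240 − 1) × 1000 = -80.760‰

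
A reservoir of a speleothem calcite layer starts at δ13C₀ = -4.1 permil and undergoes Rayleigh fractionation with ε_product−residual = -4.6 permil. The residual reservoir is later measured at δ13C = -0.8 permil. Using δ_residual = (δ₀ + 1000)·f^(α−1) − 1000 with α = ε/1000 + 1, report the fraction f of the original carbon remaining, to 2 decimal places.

0.49

α − 1 = ε/1000 = -0.0046
(δ_res + 1000)/(δ₀ + 1000) = (-0.8 + 1000)/(-4.1 + 1000) = 999.2/995.9 = 1.003314
f = 1.003314^(1/-0.0046) = exp(ln(1.003314)/-0.0046) = exp(0.00331/-0.0046)
f = exp(-0.7192) = 0.4872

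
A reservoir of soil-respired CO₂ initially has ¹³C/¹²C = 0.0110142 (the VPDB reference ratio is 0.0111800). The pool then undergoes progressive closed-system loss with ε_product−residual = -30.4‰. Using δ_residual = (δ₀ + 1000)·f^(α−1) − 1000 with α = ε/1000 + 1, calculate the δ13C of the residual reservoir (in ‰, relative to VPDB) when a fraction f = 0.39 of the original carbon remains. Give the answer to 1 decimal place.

δ₀ = (0.0110142/0.0111800 − 1)×1000 = (0.985170 − 1)×1000 = -14.830‰
α − 1 = ε/1000 = -0.0304
f^(α−1) = 0.39^(-0.0304) = 1.029039
δ_res = (-14.830 + 1000) × 1.029039 − 1000 = 1013.778 − 1000 = 13.78‰

13.8‰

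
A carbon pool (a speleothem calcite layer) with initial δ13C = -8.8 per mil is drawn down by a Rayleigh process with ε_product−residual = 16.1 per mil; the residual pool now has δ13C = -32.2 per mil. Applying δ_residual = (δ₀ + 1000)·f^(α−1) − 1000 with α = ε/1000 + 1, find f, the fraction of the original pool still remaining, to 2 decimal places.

0.23

α − 1 = ε/1000 = 0.0161
(δ_res + 1000)/(δ₀ + 1000) = (-32.2 + 1000)/(-8.8 + 1000) = 967.8/991.2 = 0.976392
f = 0.976392^(1/0.0161) = exp(ln(0.976392)/0.0161) = exp(-0.02389/0.0161)
f = exp(-1.4839) = 0.2268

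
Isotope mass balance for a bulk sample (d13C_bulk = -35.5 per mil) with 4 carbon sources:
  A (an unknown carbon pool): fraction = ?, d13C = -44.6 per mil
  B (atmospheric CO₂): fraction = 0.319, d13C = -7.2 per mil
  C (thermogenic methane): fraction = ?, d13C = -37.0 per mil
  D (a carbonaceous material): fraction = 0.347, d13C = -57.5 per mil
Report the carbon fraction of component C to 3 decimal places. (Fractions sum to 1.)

0.217

Let f_C and f_A be the unknown fractions; fractions sum to 1 so f_C + f_A = 0.334.
Mass balance: Σ fᵢ·δᵢ = δ_bulk ⇒ f_C·(-37.0) + f_A·(-44.6) = -35.5 − (-22.249) = -13.251
Substitute f_A = 0.334 − f_C:
f_C·(-37.0 − -44.6) = -13.251 − 0.334×(-44.6) = 1.646
f_C = 1.646 / 7.6 = 0.2165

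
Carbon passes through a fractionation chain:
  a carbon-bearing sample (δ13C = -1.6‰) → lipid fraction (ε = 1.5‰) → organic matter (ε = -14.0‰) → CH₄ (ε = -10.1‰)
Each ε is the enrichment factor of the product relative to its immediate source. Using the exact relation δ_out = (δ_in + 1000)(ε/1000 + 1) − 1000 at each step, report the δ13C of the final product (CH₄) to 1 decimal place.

-24.1‰

step 1: δ = (-1.60 + 1000)·(1.5/1000 + 1) − 1000 = -0.10‰
step 2: δ = (-0.10 + 1000)·(-14.0/1000 + 1) − 1000 = -14.10‰
step 3: δ = (-14.10 + 1000)·(-10.1/1000 + 1) − 1000 = -24.06‰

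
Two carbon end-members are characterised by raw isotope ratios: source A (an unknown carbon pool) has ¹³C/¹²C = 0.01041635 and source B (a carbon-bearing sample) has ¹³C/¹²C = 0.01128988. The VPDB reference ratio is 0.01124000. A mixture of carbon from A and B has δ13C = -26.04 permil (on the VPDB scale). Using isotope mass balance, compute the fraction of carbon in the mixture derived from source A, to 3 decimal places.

δ_A = (0.01041635/0.01124000 − 1)×1000 = (0.926722 − 1)×1000 = -73.278 permil
δ_B = (0.01128988/0.01124000 − 1)×1000 = (1.004438 − 1)×1000 = 4.438 permil
f_A = (δ_mix − δ_B)/(δ_A − δ_B) = (-26.04 − (4.438))/(-73.278 − (4.438))
f_A = -30.478 / -77.716 = 0.3922

0.392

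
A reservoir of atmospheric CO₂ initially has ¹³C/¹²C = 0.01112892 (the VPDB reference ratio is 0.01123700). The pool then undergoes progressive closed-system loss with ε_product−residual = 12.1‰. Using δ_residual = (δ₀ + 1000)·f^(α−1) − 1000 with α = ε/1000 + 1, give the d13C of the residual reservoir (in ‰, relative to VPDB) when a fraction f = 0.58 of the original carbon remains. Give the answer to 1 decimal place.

-16.1‰

δ₀ = (0.01112892/0.01123700 − 1)×1000 = (0.990382 − 1)×1000 = -9.618‰
α − 1 = ε/1000 = 0.0121
f^(α−1) = 0.58^(0.0121) = 0.993430
δ_res = (-9.618 + 1000) × 0.993430 − 1000 = 983.875 − 1000 = -16.12‰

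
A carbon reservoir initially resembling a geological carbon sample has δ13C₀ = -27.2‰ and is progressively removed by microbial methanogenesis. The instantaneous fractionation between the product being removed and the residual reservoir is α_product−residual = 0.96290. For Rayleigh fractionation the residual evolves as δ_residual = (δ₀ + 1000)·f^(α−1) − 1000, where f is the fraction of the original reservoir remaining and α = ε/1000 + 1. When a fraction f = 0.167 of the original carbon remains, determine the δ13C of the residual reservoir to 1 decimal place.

Rayleigh residual: δ_res = (δ₀ + 1000)·f^(α−1) − 1000
α − 1 = -0.03710
f^(α−1) = 0.167^(-0.03710) = 1.068654
δ_res = (-27.2 + 1000) × 1.068654 − 1000 = 1039.587 − 1000 = 39.59‰

39.6‰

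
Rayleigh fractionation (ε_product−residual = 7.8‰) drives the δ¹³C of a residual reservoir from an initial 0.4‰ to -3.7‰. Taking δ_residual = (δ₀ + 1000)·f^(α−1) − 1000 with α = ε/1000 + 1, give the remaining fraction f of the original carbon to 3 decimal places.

0.591

α − 1 = ε/1000 = 0.0078
(δ_res + 1000)/(δ₀ + 1000) = (-3.7 + 1000)/(0.4 + 1000) = 996.3/1000.4 = 0.995902
f = 0.995902^(1/0.0078) = exp(ln(0.995902)/0.0078) = exp(-0.00411/0.0078)
f = exp(-0.5265) = 0.5907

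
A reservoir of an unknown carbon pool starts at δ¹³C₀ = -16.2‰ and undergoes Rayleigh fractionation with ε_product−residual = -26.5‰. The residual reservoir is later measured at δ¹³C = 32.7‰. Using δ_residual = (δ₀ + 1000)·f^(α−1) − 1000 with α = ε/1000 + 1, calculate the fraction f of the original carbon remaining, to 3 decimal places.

α − 1 = ε/1000 = -0.0265
(δ_res + 1000)/(δ₀ + 1000) = (32.7 + 1000)/(-16.2 + 1000) = 1032.7/983.8 = 1.049705
f = 1.049705^(1/-0.0265) = exp(ln(1.049705)/-0.0265) = exp(0.04851/-0.0265)
f = exp(-1.8305) = 0.1603

0.160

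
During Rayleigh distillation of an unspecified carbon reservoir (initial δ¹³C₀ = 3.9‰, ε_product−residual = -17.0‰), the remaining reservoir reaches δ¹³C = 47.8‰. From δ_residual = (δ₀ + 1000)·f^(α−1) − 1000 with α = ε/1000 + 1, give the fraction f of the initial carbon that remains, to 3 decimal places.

0.081

α − 1 = ε/1000 = -0.0170
(δ_res + 1000)/(δ₀ + 1000) = (47.8 + 1000)/(3.9 + 1000) = 1047.8/1003.9 = 1.043729
f = 1.043729^(1/-0.0170) = exp(ln(1.043729)/-0.0170) = exp(0.04280/-0.0170)
f = exp(-2.5177) = 0.0806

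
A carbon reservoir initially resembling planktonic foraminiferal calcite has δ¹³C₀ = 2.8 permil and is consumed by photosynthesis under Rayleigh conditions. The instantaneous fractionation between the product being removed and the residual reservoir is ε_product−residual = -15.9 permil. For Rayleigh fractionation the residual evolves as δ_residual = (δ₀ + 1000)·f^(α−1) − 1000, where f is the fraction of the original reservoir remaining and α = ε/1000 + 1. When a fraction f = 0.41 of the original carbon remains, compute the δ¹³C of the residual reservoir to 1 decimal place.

17.1 permil

Rayleigh residual: δ_res = (δ₀ + 1000)·f^(α−1) − 1000
α = ε/1000 + 1 = 0.98410, so α − 1 = -0.01590
f^(α−1) = 0.41^(-0.01590) = 1.014277
δ_res = (2.8 + 1000) × 1.014277 − 1000 = 1017.117 − 1000 = 17.12 permil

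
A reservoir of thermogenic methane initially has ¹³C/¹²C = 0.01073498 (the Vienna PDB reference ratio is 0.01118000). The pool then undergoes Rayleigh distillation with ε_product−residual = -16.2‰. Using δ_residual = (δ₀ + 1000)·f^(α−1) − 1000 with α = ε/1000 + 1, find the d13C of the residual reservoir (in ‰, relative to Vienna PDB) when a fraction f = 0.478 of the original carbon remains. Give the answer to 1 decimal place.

δ₀ = (0.01073498/0.01118000 − 1)×1000 = (0.960195 − 1)×1000 = -39.805‰
α − 1 = ε/1000 = -0.0162
f^(α−1) = 0.478^(-0.0162) = 1.012030
δ_res = (-39.805 + 1000) × 1.012030 − 1000 = 971.746 − 1000 = -28.25‰

-28.3‰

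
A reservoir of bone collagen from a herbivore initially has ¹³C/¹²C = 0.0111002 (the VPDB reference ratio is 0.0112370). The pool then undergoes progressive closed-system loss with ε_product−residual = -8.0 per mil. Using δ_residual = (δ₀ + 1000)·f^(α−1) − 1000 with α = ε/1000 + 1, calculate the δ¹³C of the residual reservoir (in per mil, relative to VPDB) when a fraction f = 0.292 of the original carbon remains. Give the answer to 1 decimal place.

δ₀ = (0.0111002/0.0112370 − 1)×1000 = (0.987826 − 1)×1000 = -12.174 per mil
α − 1 = ε/1000 = -0.0080
f^(α−1) = 0.292^(-0.0080) = 1.009897
δ_res = (-12.174 + 1000) × 1.009897 − 1000 = 997.602 − 1000 = -2.40 per mil

-2.4 per mil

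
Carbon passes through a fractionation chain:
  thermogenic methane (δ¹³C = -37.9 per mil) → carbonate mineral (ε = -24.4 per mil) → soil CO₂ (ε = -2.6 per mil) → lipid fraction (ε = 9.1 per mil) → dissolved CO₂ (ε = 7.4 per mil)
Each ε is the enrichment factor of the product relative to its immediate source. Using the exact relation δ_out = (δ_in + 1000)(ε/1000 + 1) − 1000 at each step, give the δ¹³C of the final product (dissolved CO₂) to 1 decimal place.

step 1: δ = (-37.90 + 1000)·(-24.4/1000 + 1) − 1000 = -61.38 per mil
step 2: δ = (-61.38 + 1000)·(-2.6/1000 + 1) − 1000 = -63.82 per mil
step 3: δ = (-63.82 + 1000)·(9.1/1000 + 1) − 1000 = -55.30 per mil
step 4: δ = (-55.30 + 1000)·(7.4/1000 + 1) − 1000 = -48.31 per mil

-48.3 per mil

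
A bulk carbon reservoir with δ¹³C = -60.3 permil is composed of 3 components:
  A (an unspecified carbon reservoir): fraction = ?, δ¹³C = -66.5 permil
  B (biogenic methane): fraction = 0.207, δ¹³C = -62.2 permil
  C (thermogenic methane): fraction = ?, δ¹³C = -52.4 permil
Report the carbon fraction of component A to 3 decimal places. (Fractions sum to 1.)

Let f_A and f_C be the unknown fractions; fractions sum to 1 so f_A + f_C = 0.793.
Mass balance: Σ fᵢ·δᵢ = δ_bulk ⇒ f_A·(-66.5) + f_C·(-52.4) = -60.3 − (-12.875) = -47.425
Substitute f_C = 0.793 − f_A:
f_A·(-66.5 − -52.4) = -47.425 − 0.793×(-52.4) = -5.871
f_A = -5.871 / -14.1 = 0.4164

0.416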